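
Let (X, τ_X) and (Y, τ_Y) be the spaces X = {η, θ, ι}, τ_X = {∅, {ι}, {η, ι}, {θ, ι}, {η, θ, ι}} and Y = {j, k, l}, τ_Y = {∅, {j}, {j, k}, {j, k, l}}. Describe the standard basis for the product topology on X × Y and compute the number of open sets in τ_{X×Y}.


Basis B = {∅ × ∅, {ι} × {j}, {η, ι} × {j}, {θ, ι} × {j}, {ι} × {j, k}, {η, θ, ι} × {j}, {ι} × {j, k, l}, {η, ι} × {j, k}, {θ, ι} × {j, k}, {η, ι} × {j, k, l}, {η, θ, ι} × {j, k}, {θ, ι} × {j, k, l}, {η, θ, ι} × {j, k, l}}; |τ_{X×Y}| = 30.

Enumerate products U × V with U ∈ τ_X, V ∈ τ_Y (deduplicated):
  ∅ × ∅ = {} (∅)
  {ι} × {j} = {(ι,j)}
  {η, ι} × {j} = {(η,j), (ι,j)}
  {θ, ι} × {j} = {(θ,j), (ι,j)}
  {ι} × {j, k} = {(ι,j), (ι,k)}
  {η, θ, ι} × {j} = {(η,j), (θ,j), (ι,j)}
  {ι} × {j, k, l} = {(ι,j), (ι,k), (ι,l)}
  {η, ι} × {j, k} = {(η,j), (η,k), (ι,j), (ι,k)}
  {θ, ι} × {j, k} = {(θ,j), (θ,k), (ι,j), (ι,k)}
  {η, ι} × {j, k, l} = {(η,j), (η,k), (η,l), (ι,j), (ι,k), (ι,l)}
  {η, θ, ι} × {j, k} = {(η,j), (η,k), (θ,j), (θ,k), (ι,j), (ι,k)}
  {θ, ι} × {j, k, l} = {(θ,j), (θ,k), (θ,l), (ι,j), (ι,k), (ι,l)}
  {η, θ, ι} × {j, k, l} = {(η,j), (η,k), (η,l), (θ,j), (θ,k), (θ,l), (ι,j), (ι,k), (ι,l)}
These 13 distinct sets form the basis B.
Close under arbitrary unions to get τ_{X×Y}; counting gives |τ_{X×Y}| = 30.


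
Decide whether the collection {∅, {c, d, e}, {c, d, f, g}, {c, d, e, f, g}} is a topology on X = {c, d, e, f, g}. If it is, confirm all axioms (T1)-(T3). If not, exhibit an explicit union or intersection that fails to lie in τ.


τ is NOT a topology on X.

Axiom (T1): ∅ ∈ τ? Yes; X ∈ τ? Yes.
Axiom (T2/T3): check pairwise unions and intersections of members of τ.
Counterexample for (T3): {c, d, e} ∩ {c, d, f, g} = {c, d} ∉ τ. Therefore τ is NOT a topology.


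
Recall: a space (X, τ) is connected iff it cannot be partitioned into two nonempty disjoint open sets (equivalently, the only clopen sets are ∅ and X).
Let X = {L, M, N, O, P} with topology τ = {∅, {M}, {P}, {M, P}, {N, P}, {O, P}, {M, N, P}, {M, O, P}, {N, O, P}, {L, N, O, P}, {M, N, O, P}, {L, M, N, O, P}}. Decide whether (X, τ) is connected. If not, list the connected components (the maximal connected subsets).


(X, τ) is disconnected; components = [{M}, {L, N, O, P}].

Find clopen sets (U ∈ τ with X ∖ U ∈ τ):
  U = ∅, X ∖ U = {L, M, N, O, P} — both open, so U is clopen.
  U = {M}, X ∖ U = {L, N, O, P} — both open, so U is clopen.
  U = {L, N, O, P}, X ∖ U = {M} — both open, so U is clopen.
  U = {L, M, N, O, P}, X ∖ U = ∅ — both open, so U is clopen.
Nontrivial clopen(s) exist: e.g. {L, N, O, P}. So (X, τ) is disconnected.
Compute connected components by grouping points that agree on all clopens:
  component: {M}
  component: {L, N, O, P}


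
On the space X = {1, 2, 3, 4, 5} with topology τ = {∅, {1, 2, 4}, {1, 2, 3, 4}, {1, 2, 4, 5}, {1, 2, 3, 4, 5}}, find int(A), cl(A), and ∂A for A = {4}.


int(A) = ∅, cl(A) = {1, 2, 3, 4, 5}, ∂A = {1, 2, 3, 4, 5}.

Closed sets in (X, τ) are complements of opens:
  closed(X, τ) = {∅, {3}, {5}, {3, 5}, {1, 2, 3, 4, 5}}.
int(A) = ⋃ {U ∈ τ : U ⊆ A}. Opens contained in A: ∅.
Taking the union of these: int(A) = ∅.
cl(A) = ⋂ {C closed : A ⊆ C}. Closed sets containing A: {1, 2, 3, 4, 5}.
Intersecting these: cl(A) = {1, 2, 3, 4, 5}.
∂A = cl(A) ∖ int(A) = {1, 2, 3, 4, 5} ∖ ∅ = {1, 2, 3, 4, 5}.


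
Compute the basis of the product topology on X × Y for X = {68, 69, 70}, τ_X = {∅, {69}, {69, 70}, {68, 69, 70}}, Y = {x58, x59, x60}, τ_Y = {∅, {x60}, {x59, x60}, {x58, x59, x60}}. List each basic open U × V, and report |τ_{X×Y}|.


Basis B = {∅ × ∅, {69} × {x60}, {69} × {x59, x60}, {69, 70} × {x60}, {68, 69, 70} × {x60}, {69} × {x58, x59, x60}, {69, 70} × {x59, x60}, {68, 69, 70} × {x59, x60}, {69, 70} × {x58, x59, x60}, {68, 69, 70} × {x58, x59, x60}}; |τ_{X×Y}| = 20.

Enumerate products U × V with U ∈ τ_X, V ∈ τ_Y (deduplicated):
  ∅ × ∅ = {} (∅)
  {69} × {x60} = {(69,x60)}
  {69} × {x59, x60} = {(69,x59), (69,x60)}
  {69, 70} × {x60} = {(69,x60), (70,x60)}
  {68, 69, 70} × {x60} = {(68,x60), (69,x60), (70,x60)}
  {69} × {x58, x59, x60} = {(69,x58), (69,x59), (69,x60)}
  {69, 70} × {x59, x60} = {(69,x59), (69,x60), (70,x59), (70,x60)}
  {68, 69, 70} × {x59, x60} = {(68,x59), (68,x60), (69,x59), (69,x60), (70,x59), (70,x60)}
  {69, 70} × {x58, x59, x60} = {(69,x58), (69,x59), (69,x60), (70,x58), (70,x59), (70,x60)}
  {68, 69, 70} × {x58, x59, x60} = {(68,x58), (68,x59), (68,x60), (69,x58), (69,x59), (69,x60), (70,x58), (70,x59), (70,x60)}
These 10 distinct sets form the basis B.
Close under arbitrary unions to get τ_{X×Y}; counting gives |τ_{X×Y}| = 20.


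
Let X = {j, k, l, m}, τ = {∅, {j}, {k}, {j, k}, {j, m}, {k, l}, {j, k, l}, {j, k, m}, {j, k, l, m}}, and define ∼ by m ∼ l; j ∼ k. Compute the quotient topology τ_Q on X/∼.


X/∼ = {[j=k], [l=m]}; |τ_Q| = 3.

Equivalence classes: [j=k], [l=m].
Quotient map π: X → X/∼ sends j ↦ [j=k], k ↦ [j=k], l ↦ [l=m], m ↦ [l=m].
For each subset V ⊆ X/∼, compute π^{-1}(V) ⊆ X and check whether π^{-1}(V) ∈ τ. V is open in τ_Q iff π^{-1}(V) ∈ τ.
  V = {}: π^{-1}(V) = ∅ ∈ τ ✓.
  V = {[j=k]}: π^{-1}(V) = {j, k} ∈ τ ✓.
  V = {[l=m]}: π^{-1}(V) = {l, m} ∉ τ ✗.
  V = {[j=k], [l=m]}: π^{-1}(V) = {j, k, l, m} ∈ τ ✓.
Open sets in the quotient: τ_Q = {{}, {[j=k]}, {[j=k], [l=m]}} (3 elements).


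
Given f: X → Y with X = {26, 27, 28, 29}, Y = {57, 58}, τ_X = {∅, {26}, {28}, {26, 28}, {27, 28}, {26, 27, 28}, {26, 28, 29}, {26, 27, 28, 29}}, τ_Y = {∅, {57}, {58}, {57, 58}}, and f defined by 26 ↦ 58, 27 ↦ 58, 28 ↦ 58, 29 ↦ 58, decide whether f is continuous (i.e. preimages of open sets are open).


f IS continuous.

Compute f^{-1}(U) for each U ∈ τ_Y:
  U = ∅: f^{-1}(U) = ∅ ∈ τ_X ✓.
  U = {57}: f^{-1}(U) = ∅ ∈ τ_X ✓.
  U = {58}: f^{-1}(U) = {26, 27, 28, 29} ∈ τ_X ✓.
  U = {57, 58}: f^{-1}(U) = {26, 27, 28, 29} ∈ τ_X ✓.
Every preimage lies in τ_X, so f IS continuous.


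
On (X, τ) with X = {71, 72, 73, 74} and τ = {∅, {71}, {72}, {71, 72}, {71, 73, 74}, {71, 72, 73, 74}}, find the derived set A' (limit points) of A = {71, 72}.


A' = {73, 74}

For each x ∈ X, list the open sets U ∈ τ with x ∈ U, then check whether U ∩ (A ∖ {x}) ≠ ∅ for every such U.
  x = 71: open {71} ∋ x has {71} ∩ (A ∖ {71}) = ∅, so x is NOT a limit point.
  x = 72: open {72} ∋ x has {72} ∩ (A ∖ {72}) = ∅, so x is NOT a limit point.
  x = 73: opens ∋ x are {71, 73, 74}, {71, 72, 73, 74}; each meets A ∖ {73}, so x IS a limit point.
  x = 74: opens ∋ x are {71, 73, 74}, {71, 72, 73, 74}; each meets A ∖ {74}, so x IS a limit point.
Collecting: A' = {73, 74}.


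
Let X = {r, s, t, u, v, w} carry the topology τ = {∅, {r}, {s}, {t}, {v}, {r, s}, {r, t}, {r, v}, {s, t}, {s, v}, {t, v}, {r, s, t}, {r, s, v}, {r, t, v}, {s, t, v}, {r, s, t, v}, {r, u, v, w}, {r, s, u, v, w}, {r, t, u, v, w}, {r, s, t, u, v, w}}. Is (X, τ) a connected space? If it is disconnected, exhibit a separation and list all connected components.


(X, τ) is disconnected; components = [{s}, {t}, {r, u, v, w}].

Find clopen sets (U ∈ τ with X ∖ U ∈ τ):
  U = ∅, X ∖ U = {r, s, t, u, v, w} — both open, so U is clopen.
  U = {s}, X ∖ U = {r, t, u, v, w} — both open, so U is clopen.
  U = {t}, X ∖ U = {r, s, u, v, w} — both open, so U is clopen.
  U = {s, t}, X ∖ U = {r, u, v, w} — both open, so U is clopen.
  U = {r, u, v, w}, X ∖ U = {s, t} — both open, so U is clopen.
  U = {r, s, u, v, w}, X ∖ U = {t} — both open, so U is clopen.
  U = {r, t, u, v, w}, X ∖ U = {s} — both open, so U is clopen.
  U = {r, s, t, u, v, w}, X ∖ U = ∅ — both open, so U is clopen.
Nontrivial clopen(s) exist: e.g. {t}. So (X, τ) is disconnected.
Compute connected components by grouping points that agree on all clopens:
  component: {s}
  component: {t}
  component: {r, u, v, w}


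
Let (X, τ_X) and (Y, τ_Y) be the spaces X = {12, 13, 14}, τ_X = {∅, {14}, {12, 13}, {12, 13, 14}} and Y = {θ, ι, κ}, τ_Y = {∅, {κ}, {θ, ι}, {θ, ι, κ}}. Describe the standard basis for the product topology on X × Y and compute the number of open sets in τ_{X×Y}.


Basis B = {∅ × ∅, {14} × {κ}, {12, 13} × {κ}, {14} × {θ, ι}, {12, 13, 14} × {κ}, {14} × {θ, ι, κ}, {12, 13} × {θ, ι}, {12, 13} × {θ, ι, κ}, {12, 13, 14} × {θ, ι}, {12, 13, 14} × {θ, ι, κ}}; |τ_{X×Y}| = 16.

Enumerate products U × V with U ∈ τ_X, V ∈ τ_Y (deduplicated):
  ∅ × ∅ = {} (∅)
  {14} × {κ} = {(14,κ)}
  {12, 13} × {κ} = {(12,κ), (13,κ)}
  {14} × {θ, ι} = {(14,θ), (14,ι)}
  {12, 13, 14} × {κ} = {(12,κ), (13,κ), (14,κ)}
  {14} × {θ, ι, κ} = {(14,θ), (14,ι), (14,κ)}
  {12, 13} × {θ, ι} = {(12,θ), (12,ι), (13,θ), (13,ι)}
  {12, 13} × {θ, ι, κ} = {(12,θ), (12,ι), (12,κ), (13,θ), (13,ι), (13,κ)}
  {12, 13, 14} × {θ, ι} = {(12,θ), (12,ι), (13,θ), (13,ι), (14,θ), (14,ι)}
  {12, 13, 14} × {θ, ι, κ} = {(12,θ), (12,ι), (12,κ), (13,θ), (13,ι), (13,κ), (14,θ), (14,ι), (14,κ)}
These 10 distinct sets form the basis B.
Close under arbitrary unions to get τ_{X×Y}; counting gives |τ_{X×Y}| = 16.


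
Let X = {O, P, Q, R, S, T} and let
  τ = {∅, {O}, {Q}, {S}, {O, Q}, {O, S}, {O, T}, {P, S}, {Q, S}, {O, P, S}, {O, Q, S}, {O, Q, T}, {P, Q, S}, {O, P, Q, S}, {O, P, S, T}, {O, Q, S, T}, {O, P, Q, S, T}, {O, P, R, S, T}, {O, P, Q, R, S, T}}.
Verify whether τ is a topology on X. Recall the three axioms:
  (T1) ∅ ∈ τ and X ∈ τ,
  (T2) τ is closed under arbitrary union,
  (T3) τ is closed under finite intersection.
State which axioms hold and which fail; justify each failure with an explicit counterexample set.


τ is NOT a topology on X.

Axiom (T1): ∅ ∈ τ? Yes; X ∈ τ? Yes.
Axiom (T2/T3): check pairwise unions and intersections of members of τ.
Counterexample for (T2): {S} ∪ {O, T} = {O, S, T} ∉ τ. Therefore τ is NOT a topology.


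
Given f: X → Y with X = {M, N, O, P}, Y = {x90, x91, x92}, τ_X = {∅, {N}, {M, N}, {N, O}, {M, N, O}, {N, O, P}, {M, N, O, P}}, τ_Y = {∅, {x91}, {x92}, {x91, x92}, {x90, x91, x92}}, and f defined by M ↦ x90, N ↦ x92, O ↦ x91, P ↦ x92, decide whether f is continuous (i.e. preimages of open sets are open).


f is NOT continuous.

Compute f^{-1}(U) for each U ∈ τ_Y:
  U = ∅: f^{-1}(U) = ∅ ∈ τ_X ✓.
  U = {x91}: f^{-1}(U) = {O} ∉ τ_X ✗.
  U = {x92}: f^{-1}(U) = {N, P} ∉ τ_X ✗.
  U = {x91, x92}: f^{-1}(U) = {N, O, P} ∈ τ_X ✓.
  U = {x90, x91, x92}: f^{-1}(U) = {M, N, O, P} ∈ τ_X ✓.
Found U = {x91} with f^{-1}(U) = {O} not in τ_X. Therefore f is NOT continuous.


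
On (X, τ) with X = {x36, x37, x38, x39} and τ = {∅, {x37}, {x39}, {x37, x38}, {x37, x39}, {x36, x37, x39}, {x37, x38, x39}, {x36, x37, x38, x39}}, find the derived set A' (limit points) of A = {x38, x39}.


A' = {x36}

For each x ∈ X, list the open sets U ∈ τ with x ∈ U, then check whether U ∩ (A ∖ {x}) ≠ ∅ for every such U.
  x = x36: opens ∋ x are {x36, x37, x39}, {x36, x37, x38, x39}; each meets A ∖ {x36}, so x IS a limit point.
  x = x37: open {x37} ∋ x has {x37} ∩ (A ∖ {x37}) = ∅, so x is NOT a limit point.
  x = x38: open {x37, x38} ∋ x has {x37, x38} ∩ (A ∖ {x38}) = ∅, so x is NOT a limit point.
  x = x39: open {x39} ∋ x has {x39} ∩ (A ∖ {x39}) = ∅, so x is NOT a limit point.
Collecting: A' = {x36}.


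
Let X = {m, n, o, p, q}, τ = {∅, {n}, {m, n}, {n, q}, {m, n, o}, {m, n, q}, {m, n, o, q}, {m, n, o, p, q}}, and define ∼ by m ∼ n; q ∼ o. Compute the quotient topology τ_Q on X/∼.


X/∼ = {[m=n], [o=q], [p]}; |τ_Q| = 4.

Equivalence classes: [m=n], [o=q], [p].
Quotient map π: X → X/∼ sends m ↦ [m=n], n ↦ [m=n], o ↦ [o=q], p ↦ [p], q ↦ [o=q].
For each subset V ⊆ X/∼, compute π^{-1}(V) ⊆ X and check whether π^{-1}(V) ∈ τ. V is open in τ_Q iff π^{-1}(V) ∈ τ.
  V = {}: π^{-1}(V) = ∅ ∈ τ ✓.
  V = {[m=n]}: π^{-1}(V) = {m, n} ∈ τ ✓.
  V = {[o=q]}: π^{-1}(V) = {o, q} ∉ τ ✗.
  V = {[m=n], [o=q]}: π^{-1}(V) = {m, n, o, q} ∈ τ ✓.
  V = {[p]}: π^{-1}(V) = {p} ∉ τ ✗.
  V = {[m=n], [p]}: π^{-1}(V) = {m, n, p} ∉ τ ✗.
  V = {[o=q], [p]}: π^{-1}(V) = {o, p, q} ∉ τ ✗.
  V = {[m=n], [o=q], [p]}: π^{-1}(V) = {m, n, o, p, q} ∈ τ ✓.
Open sets in the quotient: τ_Q = {{}, {[m=n]}, {[m=n], [o=q]}, {[m=n], [o=q], [p]}} (4 elements).


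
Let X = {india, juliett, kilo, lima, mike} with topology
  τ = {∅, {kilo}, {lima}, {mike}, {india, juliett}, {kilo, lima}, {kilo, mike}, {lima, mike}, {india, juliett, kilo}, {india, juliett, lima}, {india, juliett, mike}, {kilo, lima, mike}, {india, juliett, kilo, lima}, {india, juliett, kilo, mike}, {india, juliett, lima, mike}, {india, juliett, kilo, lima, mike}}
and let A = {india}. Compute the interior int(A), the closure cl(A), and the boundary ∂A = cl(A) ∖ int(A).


int(A) = ∅, cl(A) = {india, juliett}, ∂A = {india, juliett}.

Closed sets in (X, τ) are complements of opens:
  closed(X, τ) = {∅, {kilo}, {lima}, {mike}, {india, juliett}, {kilo, lima}, {kilo, mike}, {lima, mike}, {india, juliett, kilo}, {india, juliett, lima}, {india, juliett, mike}, {kilo, lima, mike}, {india, juliett, kilo, lima}, {india, juliett, kilo, mike}, {india, juliett, lima, mike}, {india, juliett, kilo, lima, mike}}.
int(A) = ⋃ {U ∈ τ : U ⊆ A}. Opens contained in A: ∅.
Taking the union of these: int(A) = ∅.
cl(A) = ⋂ {C closed : A ⊆ C}. Closed sets containing A: {india, juliett}, {india, juliett, kilo}, {india, juliett, lima}, {india, juliett, mike}, {india, juliett, kilo, lima}, {india, juliett, kilo, mike}, {india, juliett, lima, mike}, {india, juliett, kilo, lima, mike}.
Intersecting these: cl(A) = {india, juliett}.
∂A = cl(A) ∖ int(A) = {india, juliett} ∖ ∅ = {india, juliett}.


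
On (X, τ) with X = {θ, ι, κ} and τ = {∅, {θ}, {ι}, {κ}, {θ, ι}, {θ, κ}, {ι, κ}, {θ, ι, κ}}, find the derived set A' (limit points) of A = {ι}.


A' = ∅

For each x ∈ X, list the open sets U ∈ τ with x ∈ U, then check whether U ∩ (A ∖ {x}) ≠ ∅ for every such U.
  x = θ: open {θ} ∋ x has {θ} ∩ (A ∖ {θ}) = ∅, so x is NOT a limit point.
  x = ι: open {ι} ∋ x has {ι} ∩ (A ∖ {ι}) = ∅, so x is NOT a limit point.
  x = κ: open {κ} ∋ x has {κ} ∩ (A ∖ {κ}) = ∅, so x is NOT a limit point.
Collecting: A' = ∅.


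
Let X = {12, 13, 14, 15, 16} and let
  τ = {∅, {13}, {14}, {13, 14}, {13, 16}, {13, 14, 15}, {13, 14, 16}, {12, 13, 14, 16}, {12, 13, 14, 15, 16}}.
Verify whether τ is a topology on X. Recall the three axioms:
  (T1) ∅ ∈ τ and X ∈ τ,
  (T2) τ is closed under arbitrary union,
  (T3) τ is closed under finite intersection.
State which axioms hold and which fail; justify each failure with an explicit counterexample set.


τ is NOT a topology on X.

Axiom (T1): ∅ ∈ τ? Yes; X ∈ τ? Yes.
Axiom (T2/T3): check pairwise unions and intersections of members of τ.
Counterexample for (T2): {13, 16} ∪ {13, 14, 15} = {13, 14, 15, 16} ∉ τ. Therefore τ is NOT a topology.


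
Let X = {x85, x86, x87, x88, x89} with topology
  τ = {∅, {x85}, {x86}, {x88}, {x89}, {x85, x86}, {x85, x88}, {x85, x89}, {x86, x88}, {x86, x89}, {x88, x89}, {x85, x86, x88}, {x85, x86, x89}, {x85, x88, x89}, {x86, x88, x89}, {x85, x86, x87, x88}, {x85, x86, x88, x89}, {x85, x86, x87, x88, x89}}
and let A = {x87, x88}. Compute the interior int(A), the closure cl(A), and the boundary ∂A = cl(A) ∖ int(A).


int(A) = {x88}, cl(A) = {x87, x88}, ∂A = {x87}.

Closed sets in (X, τ) are complements of opens:
  closed(X, τ) = {∅, {x87}, {x89}, {x85, x87}, {x86, x87}, {x87, x88}, {x87, x89}, {x85, x86, x87}, {x85, x87, x88}, {x85, x87, x89}, {x86, x87, x88}, {x86, x87, x89}, {x87, x88, x89}, {x85, x86, x87, x88}, {x85, x86, x87, x89}, {x85, x87, x88, x89}, {x86, x87, x88, x89}, {x85, x86, x87, x88, x89}}.
int(A) = ⋃ {U ∈ τ : U ⊆ A}. Opens contained in A: ∅, {x88}.
Taking the union of these: int(A) = {x88}.
cl(A) = ⋂ {C closed : A ⊆ C}. Closed sets containing A: {x87, x88}, {x85, x87, x88}, {x86, x87, x88}, {x87, x88, x89}, {x85, x86, x87, x88}, {x85, x87, x88, x89}, {x86, x87, x88, x89}, {x85, x86, x87, x88, x89}.
Intersecting these: cl(A) = {x87, x88}.
∂A = cl(A) ∖ int(A) = {x87, x88} ∖ {x88} = {x87}.


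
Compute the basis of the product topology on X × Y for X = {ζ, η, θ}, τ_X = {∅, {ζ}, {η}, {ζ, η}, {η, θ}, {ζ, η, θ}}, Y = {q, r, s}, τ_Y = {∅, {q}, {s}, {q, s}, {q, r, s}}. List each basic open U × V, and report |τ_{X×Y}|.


Basis B = {∅ × ∅, {ζ} × {q}, {ζ} × {s}, {η} × {q}, {η} × {s}, {ζ} × {q, s}, {ζ, η} × {q}, {ζ, η} × {s}, {η} × {q, s}, {η, θ} × {q}, {η, θ} × {s}, {ζ} × {q, r, s}, {ζ, η, θ} × {q}, {ζ, η, θ} × {s}, {η} × {q, r, s}, {ζ, η} × {q, s}, {η, θ} × {q, s}, {ζ, η} × {q, r, s}, {ζ, η, θ} × {q, s}, {η, θ} × {q, r, s}, {ζ, η, θ} × {q, r, s}}; |τ_{X×Y}| = 70.

Enumerate products U × V with U ∈ τ_X, V ∈ τ_Y (deduplicated):
  ∅ × ∅ = {} (∅)
  {ζ} × {q} = {(ζ,q)}
  {ζ} × {s} = {(ζ,s)}
  {η} × {q} = {(η,q)}
  {η} × {s} = {(η,s)}
  {ζ} × {q, s} = {(ζ,q), (ζ,s)}
  {ζ, η} × {q} = {(ζ,q), (η,q)}
  {ζ, η} × {s} = {(ζ,s), (η,s)}
  {η} × {q, s} = {(η,q), (η,s)}
  {η, θ} × {q} = {(η,q), (θ,q)}
  {η, θ} × {s} = {(η,s), (θ,s)}
  {ζ} × {q, r, s} = {(ζ,q), (ζ,r), (ζ,s)}
  {ζ, η, θ} × {q} = {(ζ,q), (η,q), (θ,q)}
  {ζ, η, θ} × {s} = {(ζ,s), (η,s), (θ,s)}
  {η} × {q, r, s} = {(η,q), (η,r), (η,s)}
  {ζ, η} × {q, s} = {(ζ,q), (ζ,s), (η,q), (η,s)}
  {η, θ} × {q, s} = {(η,q), (η,s), (θ,q), (θ,s)}
  {ζ, η} × {q, r, s} = {(ζ,q), (ζ,r), (ζ,s), (η,q), (η,r), (η,s)}
  {ζ, η, θ} × {q, s} = {(ζ,q), (ζ,s), (η,q), (η,s), (θ,q), (θ,s)}
  {η, θ} × {q, r, s} = {(η,q), (η,r), (η,s), (θ,q), (θ,r), (θ,s)}
  {ζ, η, θ} × {q, r, s} = {(ζ,q), (ζ,r), (ζ,s), (η,q), (η,r), (η,s), (θ,q), (θ,r), (θ,s)}
These 21 distinct sets form the basis B.
Close under arbitrary unions to get τ_{X×Y}; counting gives |τ_{X×Y}| = 70.


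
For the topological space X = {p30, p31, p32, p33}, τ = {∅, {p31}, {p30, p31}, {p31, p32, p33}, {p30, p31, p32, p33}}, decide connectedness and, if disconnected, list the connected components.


(X, τ) is connected.

Find clopen sets (U ∈ τ with X ∖ U ∈ τ):
  U = ∅, X ∖ U = {p30, p31, p32, p33} — both open, so U is clopen.
  U = {p30, p31, p32, p33}, X ∖ U = ∅ — both open, so U is clopen.
Only trivial clopens (∅ and X) exist, so (X, τ) is connected.
Compute connected components by grouping points that agree on all clopens:
  component: {p30, p31, p32, p33}


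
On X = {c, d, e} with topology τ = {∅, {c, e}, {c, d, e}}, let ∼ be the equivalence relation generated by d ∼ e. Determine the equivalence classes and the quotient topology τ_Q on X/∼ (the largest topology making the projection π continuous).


X/∼ = {[c], [d=e]}; |τ_Q| = 2.

Equivalence classes: [c], [d=e].
Quotient map π: X → X/∼ sends c ↦ [c], d ↦ [d=e], e ↦ [d=e].
For each subset V ⊆ X/∼, compute π^{-1}(V) ⊆ X and check whether π^{-1}(V) ∈ τ. V is open in τ_Q iff π^{-1}(V) ∈ τ.
  V = {}: π^{-1}(V) = ∅ ∈ τ ✓.
  V = {[c]}: π^{-1}(V) = {c} ∉ τ ✗.
  V = {[d=e]}: π^{-1}(V) = {d, e} ∉ τ ✗.
  V = {[c], [d=e]}: π^{-1}(V) = {c, d, e} ∈ τ ✓.
Open sets in the quotient: τ_Q = {{}, {[c], [d=e]}} (2 elements).


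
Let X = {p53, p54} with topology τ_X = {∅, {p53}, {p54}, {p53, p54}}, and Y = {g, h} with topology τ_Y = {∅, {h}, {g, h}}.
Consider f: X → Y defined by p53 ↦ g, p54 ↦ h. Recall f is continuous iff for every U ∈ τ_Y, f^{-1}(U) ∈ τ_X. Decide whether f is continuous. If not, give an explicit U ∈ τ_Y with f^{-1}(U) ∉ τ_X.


f IS continuous.

Compute f^{-1}(U) for each U ∈ τ_Y:
  U = ∅: f^{-1}(U) = ∅ ∈ τ_X ✓.
  U = {h}: f^{-1}(U) = {p54} ∈ τ_X ✓.
  U = {g, h}: f^{-1}(U) = {p53, p54} ∈ τ_X ✓.
Every preimage lies in τ_X, so f IS continuous.


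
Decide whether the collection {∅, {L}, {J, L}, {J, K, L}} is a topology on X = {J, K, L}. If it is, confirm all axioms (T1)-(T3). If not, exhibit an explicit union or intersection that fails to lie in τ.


τ IS a topology on X.

Axiom (T1): ∅ ∈ τ? Yes; X ∈ τ? Yes.
Axiom (T2/T3): check pairwise unions and intersections of members of τ.
All pairwise intersections and unions checked — each lies in τ. Therefore τ satisfies (T1), (T2), (T3): it IS a topology on X.


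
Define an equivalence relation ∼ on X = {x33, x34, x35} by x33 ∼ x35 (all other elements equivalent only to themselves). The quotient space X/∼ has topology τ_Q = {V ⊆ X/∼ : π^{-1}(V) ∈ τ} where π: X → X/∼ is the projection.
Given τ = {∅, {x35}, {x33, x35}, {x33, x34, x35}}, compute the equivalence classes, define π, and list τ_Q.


X/∼ = {[x33=x35], [x34]}; |τ_Q| = 3.

Equivalence classes: [x33=x35], [x34].
Quotient map π: X → X/∼ sends x33 ↦ [x33=x35], x34 ↦ [x34], x35 ↦ [x33=x35].
For each subset V ⊆ X/∼, compute π^{-1}(V) ⊆ X and check whether π^{-1}(V) ∈ τ. V is open in τ_Q iff π^{-1}(V) ∈ τ.
  V = {}: π^{-1}(V) = ∅ ∈ τ ✓.
  V = {[x33=x35]}: π^{-1}(V) = {x33, x35} ∈ τ ✓.
  V = {[x34]}: π^{-1}(V) = {x34} ∉ τ ✗.
  V = {[x33=x35], [x34]}: π^{-1}(V) = {x33, x34, x35} ∈ τ ✓.
Open sets in the quotient: τ_Q = {{}, {[x33=x35]}, {[x33=x35], [x34]}} (3 elements).


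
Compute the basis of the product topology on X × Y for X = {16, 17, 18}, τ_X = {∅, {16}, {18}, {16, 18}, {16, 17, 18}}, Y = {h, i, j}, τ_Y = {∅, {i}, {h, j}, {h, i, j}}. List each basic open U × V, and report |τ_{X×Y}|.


Basis B = {∅ × ∅, {16} × {i}, {18} × {i}, {16} × {h, j}, {16, 18} × {i}, {18} × {h, j}, {16} × {h, i, j}, {16, 17, 18} × {i}, {18} × {h, i, j}, {16, 18} × {h, j}, {16, 18} × {h, i, j}, {16, 17, 18} × {h, j}, {16, 17, 18} × {h, i, j}}; |τ_{X×Y}| = 25.

Enumerate products U × V with U ∈ τ_X, V ∈ τ_Y (deduplicated):
  ∅ × ∅ = {} (∅)
  {16} × {i} = {(16,i)}
  {18} × {i} = {(18,i)}
  {16} × {h, j} = {(16,h), (16,j)}
  {16, 18} × {i} = {(16,i), (18,i)}
  {18} × {h, j} = {(18,h), (18,j)}
  {16} × {h, i, j} = {(16,h), (16,i), (16,j)}
  {16, 17, 18} × {i} = {(16,i), (17,i), (18,i)}
  {18} × {h, i, j} = {(18,h), (18,i), (18,j)}
  {16, 18} × {h, j} = {(16,h), (16,j), (18,h), (18,j)}
  {16, 18} × {h, i, j} = {(16,h), (16,i), (16,j), (18,h), (18,i), (18,j)}
  {16, 17, 18} × {h, j} = {(16,h), (16,j), (17,h), (17,j), (18,h), (18,j)}
  {16, 17, 18} × {h, i, j} = {(16,h), (16,i), (16,j), (17,h), (17,i), (17,j), (18,h), (18,i), (18,j)}
These 13 distinct sets form the basis B.
Close under arbitrary unions to get τ_{X×Y}; counting gives |τ_{X×Y}| = 25.


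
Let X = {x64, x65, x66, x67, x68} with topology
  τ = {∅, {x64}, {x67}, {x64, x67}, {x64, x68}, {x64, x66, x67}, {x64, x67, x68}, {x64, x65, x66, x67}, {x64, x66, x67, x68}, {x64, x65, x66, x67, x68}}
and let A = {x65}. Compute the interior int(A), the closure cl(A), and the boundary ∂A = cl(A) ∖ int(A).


int(A) = ∅, cl(A) = {x65}, ∂A = {x65}.

Closed sets in (X, τ) are complements of opens:
  closed(X, τ) = {∅, {x65}, {x68}, {x65, x66}, {x65, x68}, {x65, x66, x67}, {x65, x66, x68}, {x64, x65, x66, x68}, {x65, x66, x67, x68}, {x64, x65, x66, x67, x68}}.
int(A) = ⋃ {U ∈ τ : U ⊆ A}. Opens contained in A: ∅.
Taking the union of these: int(A) = ∅.
cl(A) = ⋂ {C closed : A ⊆ C}. Closed sets containing A: {x65}, {x65, x66}, {x65, x68}, {x65, x66, x67}, {x65, x66, x68}, {x64, x65, x66, x68}, {x65, x66, x67, x68}, {x64, x65, x66, x67, x68}.
Intersecting these: cl(A) = {x65}.
∂A = cl(A) ∖ int(A) = {x65} ∖ ∅ = {x65}.


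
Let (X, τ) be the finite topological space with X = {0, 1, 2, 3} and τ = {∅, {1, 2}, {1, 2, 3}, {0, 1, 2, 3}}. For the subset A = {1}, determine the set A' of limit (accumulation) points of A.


A' = {0, 2, 3}

For each x ∈ X, list the open sets U ∈ τ with x ∈ U, then check whether U ∩ (A ∖ {x}) ≠ ∅ for every such U.
  x = 0: opens ∋ x are {0, 1, 2, 3}; each meets A ∖ {0}, so x IS a limit point.
  x = 1: open {1, 2} ∋ x has {1, 2} ∩ (A ∖ {1}) = ∅, so x is NOT a limit point.
  x = 2: opens ∋ x are {1, 2}, {1, 2, 3}, {0, 1, 2, 3}; each meets A ∖ {2}, so x IS a limit point.
  x = 3: opens ∋ x are {1, 2, 3}, {0, 1, 2, 3}; each meets A ∖ {3}, so x IS a limit point.
Collecting: A' = {0, 2, 3}.


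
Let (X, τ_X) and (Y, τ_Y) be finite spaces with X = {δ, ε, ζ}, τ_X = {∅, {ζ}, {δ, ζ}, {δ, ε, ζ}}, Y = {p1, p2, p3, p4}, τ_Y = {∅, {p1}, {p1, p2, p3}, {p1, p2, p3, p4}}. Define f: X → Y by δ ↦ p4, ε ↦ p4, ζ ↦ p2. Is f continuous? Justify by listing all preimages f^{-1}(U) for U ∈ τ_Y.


f IS continuous.

Compute f^{-1}(U) for each U ∈ τ_Y:
  U = ∅: f^{-1}(U) = ∅ ∈ τ_X ✓.
  U = {p1}: f^{-1}(U) = ∅ ∈ τ_X ✓.
  U = {p1, p2, p3}: f^{-1}(U) = {ζ} ∈ τ_X ✓.
  U = {p1, p2, p3, p4}: f^{-1}(U) = {δ, ε, ζ} ∈ τ_X ✓.
Every preimage lies in τ_X, so f IS continuous.


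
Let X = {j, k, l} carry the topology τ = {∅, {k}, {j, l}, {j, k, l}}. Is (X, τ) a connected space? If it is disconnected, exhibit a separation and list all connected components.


(X, τ) is disconnected; components = [{k}, {j, l}].

Find clopen sets (U ∈ τ with X ∖ U ∈ τ):
  U = ∅, X ∖ U = {j, k, l} — both open, so U is clopen.
  U = {k}, X ∖ U = {j, l} — both open, so U is clopen.
  U = {j, l}, X ∖ U = {k} — both open, so U is clopen.
  U = {j, k, l}, X ∖ U = ∅ — both open, so U is clopen.
Nontrivial clopen(s) exist: e.g. {j, l}. So (X, τ) is disconnected.
Compute connected components by grouping points that agree on all clopens:
  component: {k}
  component: {j, l}


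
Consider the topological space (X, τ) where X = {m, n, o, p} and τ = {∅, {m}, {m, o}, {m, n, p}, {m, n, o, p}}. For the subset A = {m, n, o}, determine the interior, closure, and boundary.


int(A) = {m, o}, cl(A) = {m, n, o, p}, ∂A = {n, p}.

Closed sets in (X, τ) are complements of opens:
  closed(X, τ) = {∅, {o}, {n, p}, {n, o, p}, {m, n, o, p}}.
int(A) = ⋃ {U ∈ τ : U ⊆ A}. Opens contained in A: ∅, {m}, {m, o}.
Taking the union of these: int(A) = {m, o}.
cl(A) = ⋂ {C closed : A ⊆ C}. Closed sets containing A: {m, n, o, p}.
Intersecting these: cl(A) = {m, n, o, p}.
∂A = cl(A) ∖ int(A) = {m, n, o, p} ∖ {m, o} = {n, p}.


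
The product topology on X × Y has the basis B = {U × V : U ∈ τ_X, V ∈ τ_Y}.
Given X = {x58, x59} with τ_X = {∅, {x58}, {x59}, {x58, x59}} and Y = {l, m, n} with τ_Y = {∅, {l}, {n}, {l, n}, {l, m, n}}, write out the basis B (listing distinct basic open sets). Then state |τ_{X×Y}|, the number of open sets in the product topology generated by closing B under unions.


Basis B = {∅ × ∅, {x58} × {l}, {x58} × {n}, {x59} × {l}, {x59} × {n}, {x58} × {l, n}, {x58, x59} × {l}, {x58, x59} × {n}, {x59} × {l, n}, {x58} × {l, m, n}, {x59} × {l, m, n}, {x58, x59} × {l, n}, {x58, x59} × {l, m, n}}; |τ_{X×Y}| = 25.

Enumerate products U × V with U ∈ τ_X, V ∈ τ_Y (deduplicated):
  ∅ × ∅ = {} (∅)
  {x58} × {l} = {(x58,l)}
  {x58} × {n} = {(x58,n)}
  {x59} × {l} = {(x59,l)}
  {x59} × {n} = {(x59,n)}
  {x58} × {l, n} = {(x58,l), (x58,n)}
  {x58, x59} × {l} = {(x58,l), (x59,l)}
  {x58, x59} × {n} = {(x58,n), (x59,n)}
  {x59} × {l, n} = {(x59,l), (x59,n)}
  {x58} × {l, m, n} = {(x58,l), (x58,m), (x58,n)}
  {x59} × {l, m, n} = {(x59,l), (x59,m), (x59,n)}
  {x58, x59} × {l, n} = {(x58,l), (x58,n), (x59,l), (x59,n)}
  {x58, x59} × {l, m, n} = {(x58,l), (x58,m), (x58,n), (x59,l), (x59,m), (x59,n)}
These 13 distinct sets form the basis B.
Close under arbitrary unions to get τ_{X×Y}; counting gives |τ_{X×Y}| = 25.


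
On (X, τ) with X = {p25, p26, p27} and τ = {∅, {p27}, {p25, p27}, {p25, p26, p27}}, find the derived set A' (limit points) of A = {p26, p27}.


A' = {p25, p26}

For each x ∈ X, list the open sets U ∈ τ with x ∈ U, then check whether U ∩ (A ∖ {x}) ≠ ∅ for every such U.
  x = p25: opens ∋ x are {p25, p27}, {p25, p26, p27}; each meets A ∖ {p25}, so x IS a limit point.
  x = p26: opens ∋ x are {p25, p26, p27}; each meets A ∖ {p26}, so x IS a limit point.
  x = p27: open {p27} ∋ x has {p27} ∩ (A ∖ {p27}) = ∅, so x is NOT a limit point.
Collecting: A' = {p25, p26}.


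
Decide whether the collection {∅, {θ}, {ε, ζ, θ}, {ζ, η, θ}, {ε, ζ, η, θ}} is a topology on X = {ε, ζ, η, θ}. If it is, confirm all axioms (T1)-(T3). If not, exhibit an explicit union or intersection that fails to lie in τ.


τ is NOT a topology on X.

Axiom (T1): ∅ ∈ τ? Yes; X ∈ τ? Yes.
Axiom (T2/T3): check pairwise unions and intersections of members of τ.
Counterexample for (T3): {ε, ζ, θ} ∩ {ζ, η, θ} = {ζ, θ} ∉ τ. Therefore τ is NOT a topology.


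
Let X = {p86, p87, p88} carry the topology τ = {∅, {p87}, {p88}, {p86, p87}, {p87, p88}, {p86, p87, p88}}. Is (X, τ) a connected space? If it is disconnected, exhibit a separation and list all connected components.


(X, τ) is disconnected; components = [{p88}, {p86, p87}].

Find clopen sets (U ∈ τ with X ∖ U ∈ τ):
  U = ∅, X ∖ U = {p86, p87, p88} — both open, so U is clopen.
  U = {p88}, X ∖ U = {p86, p87} — both open, so U is clopen.
  U = {p86, p87}, X ∖ U = {p88} — both open, so U is clopen.
  U = {p86, p87, p88}, X ∖ U = ∅ — both open, so U is clopen.
Nontrivial clopen(s) exist: e.g. {p88}. So (X, τ) is disconnected.
Compute connected components by grouping points that agree on all clopens:
  component: {p88}
  component: {p86, p87}


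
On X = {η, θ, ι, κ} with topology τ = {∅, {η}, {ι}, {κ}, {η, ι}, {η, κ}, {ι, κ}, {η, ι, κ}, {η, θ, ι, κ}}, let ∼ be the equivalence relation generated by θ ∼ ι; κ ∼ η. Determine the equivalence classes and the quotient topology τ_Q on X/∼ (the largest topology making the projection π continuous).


X/∼ = {[η=κ], [θ=ι]}; |τ_Q| = 3.

Equivalence classes: [η=κ], [θ=ι].
Quotient map π: X → X/∼ sends η ↦ [η=κ], θ ↦ [θ=ι], ι ↦ [θ=ι], κ ↦ [η=κ].
For each subset V ⊆ X/∼, compute π^{-1}(V) ⊆ X and check whether π^{-1}(V) ∈ τ. V is open in τ_Q iff π^{-1}(V) ∈ τ.
  V = {}: π^{-1}(V) = ∅ ∈ τ ✓.
  V = {[η=κ]}: π^{-1}(V) = {η, κ} ∈ τ ✓.
  V = {[θ=ι]}: π^{-1}(V) = {θ, ι} ∉ τ ✗.
  V = {[η=κ], [θ=ι]}: π^{-1}(V) = {η, θ, ι, κ} ∈ τ ✓.
Open sets in the quotient: τ_Q = {{}, {[η=κ]}, {[η=κ], [θ=ι]}} (3 elements).


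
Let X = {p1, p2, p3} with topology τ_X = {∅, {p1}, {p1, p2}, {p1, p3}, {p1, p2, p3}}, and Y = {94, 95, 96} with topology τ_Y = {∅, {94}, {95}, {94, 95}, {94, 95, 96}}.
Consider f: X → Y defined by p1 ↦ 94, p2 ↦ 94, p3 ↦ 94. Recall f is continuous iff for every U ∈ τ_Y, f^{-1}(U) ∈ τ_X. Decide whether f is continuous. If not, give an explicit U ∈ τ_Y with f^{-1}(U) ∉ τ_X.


f IS continuous.

Compute f^{-1}(U) for each U ∈ τ_Y:
  U = ∅: f^{-1}(U) = ∅ ∈ τ_X ✓.
  U = {94}: f^{-1}(U) = {p1, p2, p3} ∈ τ_X ✓.
  U = {95}: f^{-1}(U) = ∅ ∈ τ_X ✓.
  U = {94, 95}: f^{-1}(U) = {p1, p2, p3} ∈ τ_X ✓.
  U = {94, 95, 96}: f^{-1}(U) = {p1, p2, p3} ∈ τ_X ✓.
Every preimage lies in τ_X, so f IS continuous.


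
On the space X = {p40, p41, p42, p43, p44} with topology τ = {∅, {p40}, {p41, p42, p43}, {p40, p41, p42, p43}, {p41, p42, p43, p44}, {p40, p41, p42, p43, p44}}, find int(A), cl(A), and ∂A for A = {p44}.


int(A) = ∅, cl(A) = {p44}, ∂A = {p44}.

Closed sets in (X, τ) are complements of opens:
  closed(X, τ) = {∅, {p40}, {p44}, {p40, p44}, {p41, p42, p43, p44}, {p40, p41, p42, p43, p44}}.
int(A) = ⋃ {U ∈ τ : U ⊆ A}. Opens contained in A: ∅.
Taking the union of these: int(A) = ∅.
cl(A) = ⋂ {C closed : A ⊆ C}. Closed sets containing A: {p44}, {p40, p44}, {p41, p42, p43, p44}, {p40, p41, p42, p43, p44}.
Intersecting these: cl(A) = {p44}.
∂A = cl(A) ∖ int(A) = {p44} ∖ ∅ = {p44}.


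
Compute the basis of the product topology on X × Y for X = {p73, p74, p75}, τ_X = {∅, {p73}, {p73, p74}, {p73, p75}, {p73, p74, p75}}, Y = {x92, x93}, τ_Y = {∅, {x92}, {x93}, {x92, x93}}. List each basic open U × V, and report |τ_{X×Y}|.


Basis B = {∅ × ∅, {p73} × {x92}, {p73} × {x93}, {p73} × {x92, x93}, {p73, p74} × {x92}, {p73, p75} × {x92}, {p73, p74} × {x93}, {p73, p75} × {x93}, {p73, p74, p75} × {x92}, {p73, p74, p75} × {x93}, {p73, p74} × {x92, x93}, {p73, p75} × {x92, x93}, {p73, p74, p75} × {x92, x93}}; |τ_{X×Y}| = 25.

Enumerate products U × V with U ∈ τ_X, V ∈ τ_Y (deduplicated):
  ∅ × ∅ = {} (∅)
  {p73} × {x92} = {(p73,x92)}
  {p73} × {x93} = {(p73,x93)}
  {p73} × {x92, x93} = {(p73,x92), (p73,x93)}
  {p73, p74} × {x92} = {(p73,x92), (p74,x92)}
  {p73, p75} × {x92} = {(p73,x92), (p75,x92)}
  {p73, p74} × {x93} = {(p73,x93), (p74,x93)}
  {p73, p75} × {x93} = {(p73,x93), (p75,x93)}
  {p73, p74, p75} × {x92} = {(p73,x92), (p74,x92), (p75,x92)}
  {p73, p74, p75} × {x93} = {(p73,x93), (p74,x93), (p75,x93)}
  {p73, p74} × {x92, x93} = {(p73,x92), (p73,x93), (p74,x92), (p74,x93)}
  {p73, p75} × {x92, x93} = {(p73,x92), (p73,x93), (p75,x92), (p75,x93)}
  {p73, p74, p75} × {x92, x93} = {(p73,x92), (p73,x93), (p74,x92), (p74,x93), (p75,x92), (p75,x93)}
These 13 distinct sets form the basis B.
Close under arbitrary unions to get τ_{X×Y}; counting gives |τ_{X×Y}| = 25.


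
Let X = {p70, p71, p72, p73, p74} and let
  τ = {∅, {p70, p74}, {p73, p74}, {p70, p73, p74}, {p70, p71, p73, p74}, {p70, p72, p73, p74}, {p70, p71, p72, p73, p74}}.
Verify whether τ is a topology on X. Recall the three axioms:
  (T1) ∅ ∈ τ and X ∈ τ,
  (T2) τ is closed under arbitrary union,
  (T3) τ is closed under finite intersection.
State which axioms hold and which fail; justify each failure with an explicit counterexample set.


τ is NOT a topology on X.

Axiom (T1): ∅ ∈ τ? Yes; X ∈ τ? Yes.
Axiom (T2/T3): check pairwise unions and intersections of members of τ.
Counterexample for (T3): {p70, p74} ∩ {p73, p74} = {p74} ∉ τ. Therefore τ is NOT a topology.


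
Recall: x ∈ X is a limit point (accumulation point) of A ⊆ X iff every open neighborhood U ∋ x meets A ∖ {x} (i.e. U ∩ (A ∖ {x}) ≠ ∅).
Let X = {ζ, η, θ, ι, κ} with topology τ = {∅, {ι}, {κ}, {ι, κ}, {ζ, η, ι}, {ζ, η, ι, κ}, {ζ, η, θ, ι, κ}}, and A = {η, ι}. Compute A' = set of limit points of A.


A' = {ζ, η, θ}

For each x ∈ X, list the open sets U ∈ τ with x ∈ U, then check whether U ∩ (A ∖ {x}) ≠ ∅ for every such U.
  x = ζ: opens ∋ x are {ζ, η, ι}, {ζ, η, ι, κ}, {ζ, η, θ, ι, κ}; each meets A ∖ {ζ}, so x IS a limit point.
  x = η: opens ∋ x are {ζ, η, ι}, {ζ, η, ι, κ}, {ζ, η, θ, ι, κ}; each meets A ∖ {η}, so x IS a limit point.
  x = θ: opens ∋ x are {ζ, η, θ, ι, κ}; each meets A ∖ {θ}, so x IS a limit point.
  x = ι: open {ι} ∋ x has {ι} ∩ (A ∖ {ι}) = ∅, so x is NOT a limit point.
  x = κ: open {κ} ∋ x has {κ} ∩ (A ∖ {κ}) = ∅, so x is NOT a limit point.
Collecting: A' = {ζ, η, θ}.


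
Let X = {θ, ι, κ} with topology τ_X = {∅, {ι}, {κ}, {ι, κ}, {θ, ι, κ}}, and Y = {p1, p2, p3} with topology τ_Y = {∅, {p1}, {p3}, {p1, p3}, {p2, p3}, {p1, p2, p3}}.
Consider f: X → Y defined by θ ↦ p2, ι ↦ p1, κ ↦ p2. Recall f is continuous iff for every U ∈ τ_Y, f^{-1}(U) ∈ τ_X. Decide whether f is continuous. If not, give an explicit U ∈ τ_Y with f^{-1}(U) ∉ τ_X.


f is NOT continuous.

Compute f^{-1}(U) for each U ∈ τ_Y:
  U = ∅: f^{-1}(U) = ∅ ∈ τ_X ✓.
  U = {p1}: f^{-1}(U) = {ι} ∈ τ_X ✓.
  U = {p3}: f^{-1}(U) = ∅ ∈ τ_X ✓.
  U = {p1, p3}: f^{-1}(U) = {ι} ∈ τ_X ✓.
  U = {p2, p3}: f^{-1}(U) = {θ, κ} ∉ τ_X ✗.
  U = {p1, p2, p3}: f^{-1}(U) = {θ, ι, κ} ∈ τ_X ✓.
Found U = {p2, p3} with f^{-1}(U) = {θ, κ} not in τ_X. Therefore f is NOT continuous.


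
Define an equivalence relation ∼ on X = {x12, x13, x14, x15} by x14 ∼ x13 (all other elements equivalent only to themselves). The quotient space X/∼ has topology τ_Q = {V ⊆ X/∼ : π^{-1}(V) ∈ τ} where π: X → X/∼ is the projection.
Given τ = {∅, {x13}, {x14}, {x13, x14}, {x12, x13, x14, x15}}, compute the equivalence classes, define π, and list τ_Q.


X/∼ = {[x12], [x13=x14], [x15]}; |τ_Q| = 3.

Equivalence classes: [x12], [x13=x14], [x15].
Quotient map π: X → X/∼ sends x12 ↦ [x12], x13 ↦ [x13=x14], x14 ↦ [x13=x14], x15 ↦ [x15].
For each subset V ⊆ X/∼, compute π^{-1}(V) ⊆ X and check whether π^{-1}(V) ∈ τ. V is open in τ_Q iff π^{-1}(V) ∈ τ.
  V = {}: π^{-1}(V) = ∅ ∈ τ ✓.
  V = {[x12]}: π^{-1}(V) = {x12} ∉ τ ✗.
  V = {[x13=x14]}: π^{-1}(V) = {x13, x14} ∈ τ ✓.
  V = {[x12], [x13=x14]}: π^{-1}(V) = {x12, x13, x14} ∉ τ ✗.
  V = {[x15]}: π^{-1}(V) = {x15} ∉ τ ✗.
  V = {[x12], [x15]}: π^{-1}(V) = {x12, x15} ∉ τ ✗.
  V = {[x13=x14], [x15]}: π^{-1}(V) = {x13, x14, x15} ∉ τ ✗.
  V = {[x12], [x13=x14], [x15]}: π^{-1}(V) = {x12, x13, x14, x15} ∈ τ ✓.
Open sets in the quotient: τ_Q = {{}, {[x13=x14]}, {[x12], [x13=x14], [x15]}} (3 elements).


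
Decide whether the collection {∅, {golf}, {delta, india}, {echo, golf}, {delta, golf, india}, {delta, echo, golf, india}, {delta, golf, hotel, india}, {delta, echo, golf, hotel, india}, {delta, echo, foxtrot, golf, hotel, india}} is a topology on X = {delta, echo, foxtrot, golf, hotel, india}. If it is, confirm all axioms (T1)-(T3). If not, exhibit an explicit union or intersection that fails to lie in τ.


τ IS a topology on X.

Axiom (T1): ∅ ∈ τ? Yes; X ∈ τ? Yes.
Axiom (T2/T3): check pairwise unions and intersections of members of τ.
All pairwise intersections and unions checked — each lies in τ. Therefore τ satisfies (T1), (T2), (T3): it IS a topology on X.


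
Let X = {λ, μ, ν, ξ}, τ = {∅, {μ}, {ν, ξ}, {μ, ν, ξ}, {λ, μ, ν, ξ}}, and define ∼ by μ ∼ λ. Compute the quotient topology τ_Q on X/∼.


X/∼ = {[λ=μ], [ν], [ξ]}; |τ_Q| = 3.

Equivalence classes: [λ=μ], [ν], [ξ].
Quotient map π: X → X/∼ sends λ ↦ [λ=μ], μ ↦ [λ=μ], ν ↦ [ν], ξ ↦ [ξ].
For each subset V ⊆ X/∼, compute π^{-1}(V) ⊆ X and check whether π^{-1}(V) ∈ τ. V is open in τ_Q iff π^{-1}(V) ∈ τ.
  V = {}: π^{-1}(V) = ∅ ∈ τ ✓.
  V = {[λ=μ]}: π^{-1}(V) = {λ, μ} ∉ τ ✗.
  V = {[ν]}: π^{-1}(V) = {ν} ∉ τ ✗.
  V = {[λ=μ], [ν]}: π^{-1}(V) = {λ, μ, ν} ∉ τ ✗.
  V = {[ξ]}: π^{-1}(V) = {ξ} ∉ τ ✗.
  V = {[λ=μ], [ξ]}: π^{-1}(V) = {λ, μ, ξ} ∉ τ ✗.
  V = {[ν], [ξ]}: π^{-1}(V) = {ν, ξ} ∈ τ ✓.
  V = {[λ=μ], [ν], [ξ]}: π^{-1}(V) = {λ, μ, ν, ξ} ∈ τ ✓.
Open sets in the quotient: τ_Q = {{}, {[ν], [ξ]}, {[λ=μ], [ν], [ξ]}} (3 elements).


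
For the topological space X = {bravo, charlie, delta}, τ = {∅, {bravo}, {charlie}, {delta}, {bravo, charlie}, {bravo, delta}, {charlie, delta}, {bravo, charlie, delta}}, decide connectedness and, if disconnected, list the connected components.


(X, τ) is disconnected; components = [{bravo}, {charlie}, {delta}].

Find clopen sets (U ∈ τ with X ∖ U ∈ τ):
  U = ∅, X ∖ U = {bravo, charlie, delta} — both open, so U is clopen.
  U = {bravo}, X ∖ U = {charlie, delta} — both open, so U is clopen.
  U = {charlie}, X ∖ U = {bravo, delta} — both open, so U is clopen.
  U = {delta}, X ∖ U = {bravo, charlie} — both open, so U is clopen.
  U = {bravo, charlie}, X ∖ U = {delta} — both open, so U is clopen.
  U = {bravo, delta}, X ∖ U = {charlie} — both open, so U is clopen.
  U = {charlie, delta}, X ∖ U = {bravo} — both open, so U is clopen.
  U = {bravo, charlie, delta}, X ∖ U = ∅ — both open, so U is clopen.
Nontrivial clopen(s) exist: e.g. {charlie, delta}. So (X, τ) is disconnected.
Compute connected components by grouping points that agree on all clopens:
  component: {bravo}
  component: {charlie}
  component: {delta}
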